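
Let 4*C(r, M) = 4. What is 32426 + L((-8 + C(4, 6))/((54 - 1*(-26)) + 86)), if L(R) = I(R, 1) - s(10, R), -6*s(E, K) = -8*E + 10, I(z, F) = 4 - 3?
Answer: 97246/3 ≈ 32415.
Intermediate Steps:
I(z, F) = 1
s(E, K) = -5/3 + 4*E/3 (s(E, K) = -(-8*E + 10)/6 = -(10 - 8*E)/6 = -5/3 + 4*E/3)
C(r, M) = 1 (C(r, M) = (¼)*4 = 1)
L(R) = -32/3 (L(R) = 1 - (-5/3 + (4/3)*10) = 1 - (-5/3 + 40/3) = 1 - 1*35/3 = 1 - 35/3 = -32/3)
32426 + L((-8 + C(4, 6))/((54 - 1*(-26)) + 86)) = 32426 - 32/3 = 97246/3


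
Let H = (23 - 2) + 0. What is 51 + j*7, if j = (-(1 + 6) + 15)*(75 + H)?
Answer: 5427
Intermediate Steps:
H = 21 (H = 21 + 0 = 21)
j = 768 (j = (-(1 + 6) + 15)*(75 + 21) = (-1*7 + 15)*96 = (-7 + 15)*96 = 8*96 = 768)
51 + j*7 = 51 + 768*7 = 51 + 5376 = 5427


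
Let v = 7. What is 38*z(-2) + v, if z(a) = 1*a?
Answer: -69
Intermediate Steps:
z(a) = a
38*z(-2) + v = 38*(-2) + 7 = -76 + 7 = -69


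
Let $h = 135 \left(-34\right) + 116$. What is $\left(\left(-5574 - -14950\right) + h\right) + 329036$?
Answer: $333938$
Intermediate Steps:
$h = -4474$ ($h = -4590 + 116 = -4474$)
$\left(\left(-5574 - -14950\right) + h\right) + 329036 = \left(\left(-5574 - -14950\right) - 4474\right) + 329036 = \left(\left(-5574 + 14950\right) - 4474\right) + 329036 = \left(9376 - 4474\right) + 329036 = 4902 + 329036 = 333938$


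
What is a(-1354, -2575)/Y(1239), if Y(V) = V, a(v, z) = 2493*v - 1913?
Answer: -3377435/1239 ≈ -2725.9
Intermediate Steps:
a(v, z) = -1913 + 2493*v
a(-1354, -2575)/Y(1239) = (-1913 + 2493*(-1354))/1239 = (-1913 - 3375522)*(1/1239) = -3377435*1/1239 = -3377435/1239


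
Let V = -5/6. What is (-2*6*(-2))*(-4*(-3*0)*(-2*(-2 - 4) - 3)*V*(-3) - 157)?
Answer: -3768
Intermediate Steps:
V = -⅚ (V = -5*⅙ = -⅚ ≈ -0.83333)
(-2*6*(-2))*(-4*(-3*0)*(-2*(-2 - 4) - 3)*V*(-3) - 157) = (-2*6*(-2))*(-4*(-3*0)*(-2*(-2 - 4) - 3)*(-⅚)*(-3) - 157) = (-12*(-2))*(-0*(-2*(-6) - 3)*(-⅚)*(-3) - 157) = 24*(-0*(12 - 3)*(-⅚)*(-3) - 157) = 24*(-0*9*(-⅚)*(-3) - 157) = 24*(-0*(-15)/2*(-3) - 157) = 24*(-4*0*(-3) - 157) = 24*(0*(-3) - 157) = 24*(0 - 157) = 24*(-157) = -3768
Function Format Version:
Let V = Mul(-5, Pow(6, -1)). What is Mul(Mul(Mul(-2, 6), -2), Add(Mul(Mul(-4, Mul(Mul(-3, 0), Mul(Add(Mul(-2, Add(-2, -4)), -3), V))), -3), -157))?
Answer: -3768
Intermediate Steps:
V = Rational(-5, 6) (V = Mul(-5, Rational(1, 6)) = Rational(-5, 6) ≈ -0.83333)
Mul(Mul(Mul(-2, 6), -2), Add(Mul(Mul(-4, Mul(Mul(-3, 0), Mul(Add(Mul(-2, Add(-2, -4)), -3), V))), -3), -157)) = Mul(Mul(Mul(-2, 6), -2), Add(Mul(Mul(-4, Mul(Mul(-3, 0), Mul(Add(Mul(-2, Add(-2, -4)), -3), Rational(-5, 6)))), -3), -157)) = Mul(Mul(-12, -2), Add(Mul(Mul(-4, Mul(0, Mul(Add(Mul(-2, -6), -3), Rational(-5, 6)))), -3), -157)) = Mul(24, Add(Mul(Mul(-4, Mul(0, Mul(Add(12, -3), Rational(-5, 6)))), -3), -157)) = Mul(24, Add(Mul(Mul(-4, Mul(0, Mul(9, Rational(-5, 6)))), -3), -157)) = Mul(24, Add(Mul(Mul(-4, Mul(0, Rational(-15, 2))), -3), -157)) = Mul(24, Add(Mul(Mul(-4, 0), -3), -157)) = Mul(24, Add(Mul(0, -3), -157)) = Mul(24, Add(0, -157)) = Mul(24, -157) = -3768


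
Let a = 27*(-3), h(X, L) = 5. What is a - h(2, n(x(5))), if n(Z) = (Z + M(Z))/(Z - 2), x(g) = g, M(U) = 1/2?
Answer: -86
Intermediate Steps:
M(U) = ½
n(Z) = (½ + Z)/(-2 + Z) (n(Z) = (Z + ½)/(Z - 2) = (½ + Z)/(-2 + Z))
a = -81
a - h(2, n(x(5))) = -81 - 1*5 = -81 - 5 = -86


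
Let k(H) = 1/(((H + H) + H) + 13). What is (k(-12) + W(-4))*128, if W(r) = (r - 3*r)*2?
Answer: 46976/23 ≈ 2042.4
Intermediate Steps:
W(r) = -4*r (W(r) = -2*r*2 = -4*r)
k(H) = 1/(13 + 3*H) (k(H) = 1/((2*H + H) + 13) = 1/(3*H + 13) = 1/(13 + 3*H))
(k(-12) + W(-4))*128 = (1/(13 + 3*(-12)) - 4*(-4))*128 = (1/(13 - 36) + 16)*128 = (1/(-23) + 16)*128 = (-1/23 + 16)*128 = (367/23)*128 = 46976/23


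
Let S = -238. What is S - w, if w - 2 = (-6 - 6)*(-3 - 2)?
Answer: -300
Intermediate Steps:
w = 62 (w = 2 + (-6 - 6)*(-3 - 2) = 2 - 12*(-5) = 2 + 60 = 62)
S - w = -238 - 1*62 = -238 - 62 = -300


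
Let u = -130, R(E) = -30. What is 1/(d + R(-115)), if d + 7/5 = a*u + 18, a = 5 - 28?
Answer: 5/14883 ≈ 0.00033595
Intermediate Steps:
a = -23
d = 15033/5 (d = -7/5 + (-23*(-130) + 18) = -7/5 + (2990 + 18) = -7/5 + 3008 = 15033/5 ≈ 3006.6)
1/(d + R(-115)) = 1/(15033/5 - 30) = 1/(14883/5) = 5/14883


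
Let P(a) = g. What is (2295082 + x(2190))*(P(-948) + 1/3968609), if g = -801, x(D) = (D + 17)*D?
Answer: -22660193888016896/3968609 ≈ -5.7099e+9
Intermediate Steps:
x(D) = D*(17 + D) (x(D) = (17 + D)*D = D*(17 + D))
P(a) = -801
(2295082 + x(2190))*(P(-948) + 1/3968609) = (2295082 + 2190*(17 + 2190))*(-801 + 1/3968609) = (2295082 + 2190*2207)*(-801 + 1/3968609) = (2295082 + 4833330)*(-3178855808/3968609) = 7128412*(-3178855808/3968609) = -22660193888016896/3968609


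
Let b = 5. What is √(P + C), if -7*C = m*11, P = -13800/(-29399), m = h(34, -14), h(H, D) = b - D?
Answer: I*√1244593053263/205793 ≈ 5.421*I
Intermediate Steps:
h(H, D) = 5 - D
m = 19 (m = 5 - 1*(-14) = 5 + 14 = 19)
P = 13800/29399 (P = -13800*(-1/29399) = 13800/29399 ≈ 0.46940)
C = -209/7 (C = -19*11/7 = -⅐*209 = -209/7 ≈ -29.857)
√(P + C) = √(13800/29399 - 209/7) = √(-6047791/205793) = I*√1244593053263/205793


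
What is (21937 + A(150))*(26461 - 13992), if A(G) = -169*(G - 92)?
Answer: 151311315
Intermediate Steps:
A(G) = 15548 - 169*G (A(G) = -169*(-92 + G) = 15548 - 169*G)
(21937 + A(150))*(26461 - 13992) = (21937 + (15548 - 169*150))*(26461 - 13992) = (21937 + (15548 - 25350))*12469 = (21937 - 9802)*12469 = 12135*12469 = 151311315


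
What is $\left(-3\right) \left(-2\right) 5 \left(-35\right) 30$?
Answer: $-31500$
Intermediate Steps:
$\left(-3\right) \left(-2\right) 5 \left(-35\right) 30 = 6 \cdot 5 \left(-35\right) 30 = 30 \left(-35\right) 30 = \left(-1050\right) 30 = -31500$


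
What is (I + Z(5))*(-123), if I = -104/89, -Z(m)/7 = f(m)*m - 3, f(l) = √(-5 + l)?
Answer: -217095/89 ≈ -2439.3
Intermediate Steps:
Z(m) = 21 - 7*m*√(-5 + m) (Z(m) = -7*(√(-5 + m)*m - 3) = -7*(m*√(-5 + m) - 3) = -7*(-3 + m*√(-5 + m)) = 21 - 7*m*√(-5 + m))
I = -104/89 (I = -104*1/89 = -104/89 ≈ -1.1685)
(I + Z(5))*(-123) = (-104/89 + (21 - 7*5*√(-5 + 5)))*(-123) = (-104/89 + (21 - 7*5*√0))*(-123) = (-104/89 + (21 - 7*5*0))*(-123) = (-104/89 + (21 + 0))*(-123) = (-104/89 + 21)*(-123) = (1765/89)*(-123) = -217095/89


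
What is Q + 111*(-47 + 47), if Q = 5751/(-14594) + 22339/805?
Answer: 321385811/11748170 ≈ 27.356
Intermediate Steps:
Q = 321385811/11748170 (Q = 5751*(-1/14594) + 22339*(1/805) = -5751/14594 + 22339/805 = 321385811/11748170 ≈ 27.356)
Q + 111*(-47 + 47) = 321385811/11748170 + 111*(-47 + 47) = 321385811/11748170 + 111*0 = 321385811/11748170 + 0 = 321385811/11748170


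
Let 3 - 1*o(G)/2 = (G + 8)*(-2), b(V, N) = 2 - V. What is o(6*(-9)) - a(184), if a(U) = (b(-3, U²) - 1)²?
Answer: -194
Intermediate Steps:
a(U) = 16 (a(U) = ((2 - 1*(-3)) - 1)² = ((2 + 3) - 1)² = (5 - 1)² = 4² = 16)
o(G) = 38 + 4*G (o(G) = 6 - 2*(G + 8)*(-2) = 6 - 2*(8 + G)*(-2) = 6 - 2*(-16 - 2*G) = 6 + (32 + 4*G) = 38 + 4*G)
o(6*(-9)) - a(184) = (38 + 4*(6*(-9))) - 1*16 = (38 + 4*(-54)) - 16 = (38 - 216) - 16 = -178 - 16 = -194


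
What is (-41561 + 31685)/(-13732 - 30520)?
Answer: 2469/11063 ≈ 0.22318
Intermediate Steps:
(-41561 + 31685)/(-13732 - 30520) = -9876/(-44252) = -9876*(-1/44252) = 2469/11063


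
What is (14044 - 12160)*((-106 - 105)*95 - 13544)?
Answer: -63281676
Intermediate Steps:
(14044 - 12160)*((-106 - 105)*95 - 13544) = 1884*(-211*95 - 13544) = 1884*(-20045 - 13544) = 1884*(-33589) = -63281676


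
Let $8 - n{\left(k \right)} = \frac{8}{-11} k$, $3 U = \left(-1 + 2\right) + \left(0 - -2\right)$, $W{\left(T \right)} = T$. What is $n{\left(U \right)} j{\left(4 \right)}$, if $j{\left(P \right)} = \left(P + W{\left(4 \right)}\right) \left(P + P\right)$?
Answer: $\frac{6144}{11} \approx 558.54$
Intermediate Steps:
$U = 1$ ($U = \frac{\left(-1 + 2\right) + \left(0 - -2\right)}{3} = \frac{1 + \left(0 + 2\right)}{3} = \frac{1 + 2}{3} = \frac{1}{3} \cdot 3 = 1$)
$n{\left(k \right)} = 8 + \frac{8 k}{11}$ ($n{\left(k \right)} = 8 - \frac{8}{-11} k = 8 - 8 \left(- \frac{1}{11}\right) k = 8 - - \frac{8 k}{11} = 8 + \frac{8 k}{11}$)
$j{\left(P \right)} = 2 P \left(4 + P\right)$ ($j{\left(P \right)} = \left(P + 4\right) \left(P + P\right) = \left(4 + P\right) 2 P = 2 P \left(4 + P\right)$)
$n{\left(U \right)} j{\left(4 \right)} = \left(8 + \frac{8}{11} \cdot 1\right) 2 \cdot 4 \left(4 + 4\right) = \left(8 + \frac{8}{11}\right) 2 \cdot 4 \cdot 8 = \frac{96}{11} \cdot 64 = \frac{6144}{11}$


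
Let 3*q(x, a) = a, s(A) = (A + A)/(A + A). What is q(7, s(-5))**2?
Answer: 1/9 ≈ 0.11111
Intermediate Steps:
s(A) = 1 (s(A) = (2*A)/((2*A)) = (2*A)*(1/(2*A)) = 1)
q(x, a) = a/3
q(7, s(-5))**2 = ((1/3)*1)**2 = (1/3)**2 = 1/9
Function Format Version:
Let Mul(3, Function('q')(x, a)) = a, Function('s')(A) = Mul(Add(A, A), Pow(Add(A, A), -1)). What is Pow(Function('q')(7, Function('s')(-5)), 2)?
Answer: Rational(1, 9) ≈ 0.11111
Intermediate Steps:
Function('s')(A) = 1 (Function('s')(A) = Mul(Mul(2, A), Pow(Mul(2, A), -1)) = Mul(Mul(2, A), Mul(Rational(1, 2), Pow(A, -1))) = 1)
Function('q')(x, a) = Mul(Rational(1, 3), a)
Pow(Function('q')(7, Function('s')(-5)), 2) = Pow(Mul(Rational(1, 3), 1), 2) = Pow(Rational(1, 3), 2) = Rational(1, 9)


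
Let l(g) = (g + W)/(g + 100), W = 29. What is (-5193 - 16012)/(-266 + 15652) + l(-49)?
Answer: -1389175/784686 ≈ -1.7704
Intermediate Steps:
l(g) = (29 + g)/(100 + g) (l(g) = (g + 29)/(g + 100) = (29 + g)/(100 + g))
(-5193 - 16012)/(-266 + 15652) + l(-49) = (-5193 - 16012)/(-266 + 15652) + (29 - 49)/(100 - 49) = -21205/15386 - 20/51 = -1389175/784686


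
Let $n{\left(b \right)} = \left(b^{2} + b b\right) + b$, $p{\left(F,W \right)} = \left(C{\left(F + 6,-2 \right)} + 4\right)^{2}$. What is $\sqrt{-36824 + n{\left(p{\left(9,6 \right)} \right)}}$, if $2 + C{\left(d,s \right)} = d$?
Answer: $\sqrt{130507} \approx 361.26$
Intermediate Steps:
$C{\left(d,s \right)} = -2 + d$
$p{\left(F,W \right)} = \left(8 + F\right)^{2}$ ($p{\left(F,W \right)} = \left(\left(-2 + \left(F + 6\right)\right) + 4\right)^{2} = \left(\left(-2 + \left(6 + F\right)\right) + 4\right)^{2} = \left(\left(4 + F\right) + 4\right)^{2} = \left(8 + F\right)^{2}$)
$n{\left(b \right)} = b + 2 b^{2}$ ($n{\left(b \right)} = \left(b^{2} + b^{2}\right) + b = 2 b^{2} + b = b + 2 b^{2}$)
$\sqrt{-36824 + n{\left(p{\left(9,6 \right)} \right)}} = \sqrt{-36824 + \left(8 + 9\right)^{2} \left(1 + 2 \left(8 + 9\right)^{2}\right)} = \sqrt{-36824 + 17^{2} \left(1 + 2 \cdot 17^{2}\right)} = \sqrt{-36824 + 289 \left(1 + 2 \cdot 289\right)} = \sqrt{-36824 + 289 \left(1 + 578\right)} = \sqrt{-36824 + 289 \cdot 579} = \sqrt{-36824 + 167331} = \sqrt{130507}$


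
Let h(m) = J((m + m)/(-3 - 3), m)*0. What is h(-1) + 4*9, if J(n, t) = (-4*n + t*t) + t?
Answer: 36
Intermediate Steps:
J(n, t) = t + t² - 4*n (J(n, t) = (-4*n + t²) + t = (t² - 4*n) + t = t + t² - 4*n)
h(m) = 0 (h(m) = (m + m² - 4*(m + m)/(-3 - 3))*0 = (m + m² - 4*2*m/(-6))*0 = (m + m² - 4*2*m*(-1)/6)*0 = (m + m² - (-4)*m/3)*0 = (m + m² + 4*m/3)*0 = (m² + 7*m/3)*0 = 0)
h(-1) + 4*9 = 0 + 4*9 = 0 + 36 = 36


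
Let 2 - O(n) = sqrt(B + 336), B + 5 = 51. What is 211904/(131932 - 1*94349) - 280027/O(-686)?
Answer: 215598053/144963 + 280027*sqrt(382)/378 ≈ 15966.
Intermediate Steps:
B = 46 (B = -5 + 51 = 46)
O(n) = 2 - sqrt(382) (O(n) = 2 - sqrt(46 + 336) = 2 - sqrt(382))
211904/(131932 - 1*94349) - 280027/O(-686) = 211904/(131932 - 1*94349) - 280027/(2 - sqrt(382)) = 211904/(131932 - 94349) - 280027/(2 - sqrt(382)) = 211904/37583 - 280027/(2 - sqrt(382)) = 211904*(1/37583) - 280027/(2 - sqrt(382)) = 30272/5369 - 280027/(2 - sqrt(382))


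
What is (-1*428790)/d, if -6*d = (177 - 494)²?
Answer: 2572740/100489 ≈ 25.602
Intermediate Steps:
d = -100489/6 (d = -(177 - 494)²/6 = -⅙*(-317)² = -⅙*100489 = -100489/6 ≈ -16748.)
(-1*428790)/d = (-1*428790)/(-100489/6) = -428790*(-6/100489) = 2572740/100489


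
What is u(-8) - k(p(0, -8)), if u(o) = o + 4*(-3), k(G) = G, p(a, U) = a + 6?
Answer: -26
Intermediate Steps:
p(a, U) = 6 + a
u(o) = -12 + o (u(o) = o - 12 = -12 + o)
u(-8) - k(p(0, -8)) = (-12 - 8) - (6 + 0) = -20 - 1*6 = -20 - 6 = -26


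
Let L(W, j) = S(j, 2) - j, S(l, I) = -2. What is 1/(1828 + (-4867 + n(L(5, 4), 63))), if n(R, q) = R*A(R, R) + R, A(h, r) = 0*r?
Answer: -1/3045 ≈ -0.00032841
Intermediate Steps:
A(h, r) = 0
L(W, j) = -2 - j
n(R, q) = R (n(R, q) = R*0 + R = 0 + R = R)
1/(1828 + (-4867 + n(L(5, 4), 63))) = 1/(1828 + (-4867 + (-2 - 1*4))) = 1/(1828 + (-4867 + (-2 - 4))) = 1/(1828 + (-4867 - 6)) = 1/(1828 - 4873) = 1/(-3045) = -1/3045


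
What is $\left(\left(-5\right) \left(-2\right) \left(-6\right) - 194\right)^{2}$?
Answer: $64516$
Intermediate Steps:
$\left(\left(-5\right) \left(-2\right) \left(-6\right) - 194\right)^{2} = \left(10 \left(-6\right) - 194\right)^{2} = \left(-60 - 194\right)^{2} = \left(-254\right)^{2} = 64516$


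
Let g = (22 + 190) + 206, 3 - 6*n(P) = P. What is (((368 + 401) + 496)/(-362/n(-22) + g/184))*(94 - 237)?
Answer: 416058500/194599 ≈ 2138.0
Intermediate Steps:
n(P) = 1/2 - P/6
g = 418 (g = 212 + 206 = 418)
(((368 + 401) + 496)/(-362/n(-22) + g/184))*(94 - 237) = (((368 + 401) + 496)/(-362/(1/2 - 1/6*(-22)) + 418/184))*(94 - 237) = ((769 + 496)/(-362/(1/2 + 11/3) + 418*(1/184)))*(-143) = (1265/(-362/25/6 + 209/92))*(-143) = (1265/(-362*6/25 + 209/92))*(-143) = (1265/(-2172/25 + 209/92))*(-143) = (1265/(-194599/2300))*(-143) = (1265*(-2300/194599))*(-143) = -2909500/194599*(-143) = 416058500/194599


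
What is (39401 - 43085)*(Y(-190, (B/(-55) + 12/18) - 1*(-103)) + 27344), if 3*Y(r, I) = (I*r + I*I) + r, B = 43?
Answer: -2436518303128/27225 ≈ -8.9496e+7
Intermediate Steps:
Y(r, I) = r/3 + I²/3 + I*r/3 (Y(r, I) = ((I*r + I*I) + r)/3 = ((I*r + I²) + r)/3 = ((I² + I*r) + r)/3 = (r + I² + I*r)/3 = r/3 + I²/3 + I*r/3)
(39401 - 43085)*(Y(-190, (B/(-55) + 12/18) - 1*(-103)) + 27344) = (39401 - 43085)*(((⅓)*(-190) + ((43/(-55) + 12/18) - 1*(-103))²/3 + (⅓)*((43/(-55) + 12/18) - 1*(-103))*(-190)) + 27344) = -3684*((-190/3 + ((43*(-1/55) + 12*(1/18)) + 103)²/3 + (⅓)*((43*(-1/55) + 12*(1/18)) + 103)*(-190)) + 27344) = -3684*((-190/3 + ((-43/55 + ⅔) + 103)²/3 + (⅓)*((-43/55 + ⅔) + 103)*(-190)) + 27344) = -3684*((-190/3 + (-19/165 + 103)²/3 + (⅓)*(-19/165 + 103)*(-190)) + 27344) = -3684*((-190/3 + (16976/165)²/3 + (⅓)*(16976/165)*(-190)) + 27344) = -3684*((-190/3 + (⅓)*(288184576/27225) - 645088/99) + 27344) = -3684*((-190/3 + 288184576/81675 - 645088/99) + 27344) = -3684*(-249185774/81675 + 27344) = -3684*1984135426/81675 = -2436518303128/27225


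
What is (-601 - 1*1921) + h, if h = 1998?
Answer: -524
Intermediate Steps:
(-601 - 1*1921) + h = (-601 - 1*1921) + 1998 = (-601 - 1921) + 1998 = -2522 + 1998 = -524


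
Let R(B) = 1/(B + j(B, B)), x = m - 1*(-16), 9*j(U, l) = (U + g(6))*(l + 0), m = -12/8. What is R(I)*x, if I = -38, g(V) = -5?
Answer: 261/2584 ≈ 0.10101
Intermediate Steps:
m = -3/2 (m = -12*1/8 = -3/2 ≈ -1.5000)
j(U, l) = l*(-5 + U)/9 (j(U, l) = ((U - 5)*(l + 0))/9 = ((-5 + U)*l)/9 = (l*(-5 + U))/9 = l*(-5 + U)/9)
x = 29/2 (x = -3/2 - 1*(-16) = -3/2 + 16 = 29/2 ≈ 14.500)
R(B) = 1/(B + B*(-5 + B)/9)
R(I)*x = (9/(-38*(4 - 38)))*(29/2) = (9*(-1/38)/(-34))*(29/2) = (9*(-1/38)*(-1/34))*(29/2) = (9/1292)*(29/2) = 261/2584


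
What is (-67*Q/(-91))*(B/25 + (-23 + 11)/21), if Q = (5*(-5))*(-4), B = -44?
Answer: -109344/637 ≈ -171.65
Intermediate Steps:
Q = 100 (Q = -25*(-4) = 100)
(-67*Q/(-91))*(B/25 + (-23 + 11)/21) = (-6700/(-91))*(-44/25 + (-23 + 11)/21) = (-6700*(-1)/91)*(-44*1/25 - 12*1/21) = (-67*(-100/91))*(-44/25 - 4/7) = (6700/91)*(-408/175) = -109344/637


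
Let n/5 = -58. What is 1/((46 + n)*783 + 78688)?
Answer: -1/112364 ≈ -8.8996e-6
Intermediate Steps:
n = -290 (n = 5*(-58) = -290)
1/((46 + n)*783 + 78688) = 1/((46 - 290)*783 + 78688) = 1/(-244*783 + 78688) = 1/(-191052 + 78688) = 1/(-112364) = -1/112364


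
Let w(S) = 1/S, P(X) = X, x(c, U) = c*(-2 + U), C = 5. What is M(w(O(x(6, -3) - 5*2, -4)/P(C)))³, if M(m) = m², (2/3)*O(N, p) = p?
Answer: 15625/46656 ≈ 0.33490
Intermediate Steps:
O(N, p) = 3*p/2
M(w(O(x(6, -3) - 5*2, -4)/P(C)))³ = ((1/(((3/2)*(-4))/5))²)³ = ((1/(-6*⅕))²)³ = ((1/(-6/5))²)³ = ((-⅚)²)³ = (25/36)³ = 15625/46656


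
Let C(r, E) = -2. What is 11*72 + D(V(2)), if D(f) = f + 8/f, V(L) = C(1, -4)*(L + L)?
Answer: 783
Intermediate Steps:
V(L) = -4*L (V(L) = -2*(L + L) = -4*L)
11*72 + D(V(2)) = 11*72 + (-4*2 + 8/((-4*2))) = 792 + (-8 + 8/(-8)) = 792 + (-8 + 8*(-1/8)) = 792 + (-8 - 1) = 792 - 9 = 783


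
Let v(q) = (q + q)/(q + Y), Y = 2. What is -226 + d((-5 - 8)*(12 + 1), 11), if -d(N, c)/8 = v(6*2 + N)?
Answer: -37542/155 ≈ -242.21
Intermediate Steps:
v(q) = 2*q/(2 + q) (v(q) = (q + q)/(q + 2) = (2*q)/(2 + q) = 2*q/(2 + q))
d(N, c) = -16*(12 + N)/(14 + N) (d(N, c) = -16*(6*2 + N)/(2 + (6*2 + N)) = -16*(12 + N)/(2 + (12 + N)) = -16*(12 + N)/(14 + N))
-226 + d((-5 - 8)*(12 + 1), 11) = -226 + 16*(-12 - (-5 - 8)*(12 + 1))/(14 + (-5 - 8)*(12 + 1)) = -226 + 16*(-12 - (-13)*13)/(14 - 13*13) = -226 + 16*(-12 - 1*(-169))/(14 - 169) = -226 + 16*(-12 + 169)/(-155) = -226 + 16*(-1/155)*157 = -226 - 2512/155 = -37542/155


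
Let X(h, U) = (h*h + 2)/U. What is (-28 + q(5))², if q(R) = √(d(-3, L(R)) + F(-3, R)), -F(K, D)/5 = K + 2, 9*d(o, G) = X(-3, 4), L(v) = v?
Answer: (168 - √191)²/36 ≈ 660.32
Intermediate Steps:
X(h, U) = (2 + h²)/U (X(h, U) = (h² + 2)/U = (2 + h²)/U)
d(o, G) = 11/36 (d(o, G) = ((2 + (-3)²)/4)/9 = ((2 + 9)/4)/9 = ((¼)*11)/9 = (⅑)*(11/4) = 11/36)
F(K, D) = -10 - 5*K (F(K, D) = -5*(K + 2) = -5*(2 + K) = -10 - 5*K)
q(R) = √191/6 (q(R) = √(11/36 + (-10 - 5*(-3))) = √(11/36 + (-10 + 15)) = √(11/36 + 5) = √(191/36) = √191/6)
(-28 + q(5))² = (-28 + √191/6)²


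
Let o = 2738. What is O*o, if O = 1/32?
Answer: 1369/16 ≈ 85.563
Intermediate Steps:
O = 1/32 ≈ 0.031250
O*o = (1/32)*2738 = 1369/16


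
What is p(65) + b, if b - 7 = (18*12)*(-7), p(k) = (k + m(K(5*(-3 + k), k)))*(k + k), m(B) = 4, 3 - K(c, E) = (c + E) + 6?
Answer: 7465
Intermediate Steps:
K(c, E) = -3 - E - c (K(c, E) = 3 - ((c + E) + 6) = 3 - ((E + c) + 6) = 3 - (6 + E + c) = 3 + (-6 - E - c) = -3 - E - c)
p(k) = 2*k*(4 + k) (p(k) = (k + 4)*(k + k) = (4 + k)*(2*k) = 2*k*(4 + k))
b = -1505 (b = 7 + (18*12)*(-7) = 7 + 216*(-7) = 7 - 1512 = -1505)
p(65) + b = 2*65*(4 + 65) - 1505 = 2*65*69 - 1505 = 8970 - 1505 = 7465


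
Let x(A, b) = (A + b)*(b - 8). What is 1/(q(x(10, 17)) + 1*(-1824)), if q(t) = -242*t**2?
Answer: -1/14291682 ≈ -6.9971e-8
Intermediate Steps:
x(A, b) = (-8 + b)*(A + b) (x(A, b) = (A + b)*(-8 + b) = (-8 + b)*(A + b))
1/(q(x(10, 17)) + 1*(-1824)) = 1/(-242*(17**2 - 8*10 - 8*17 + 10*17)**2 + 1*(-1824)) = 1/(-242*(289 - 80 - 136 + 170)**2 - 1824) = 1/(-242*243**2 - 1824) = 1/(-242*59049 - 1824) = 1/(-14289858 - 1824) = 1/(-14291682) = -1/14291682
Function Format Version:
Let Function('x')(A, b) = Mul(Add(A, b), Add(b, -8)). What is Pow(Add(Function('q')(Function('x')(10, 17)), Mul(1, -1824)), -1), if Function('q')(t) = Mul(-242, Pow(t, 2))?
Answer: Rational(-1, 14291682) ≈ -6.9971e-8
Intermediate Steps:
Function('x')(A, b) = Mul(Add(-8, b), Add(A, b)) (Function('x')(A, b) = Mul(Add(A, b), Add(-8, b)) = Mul(Add(-8, b), Add(A, b)))
Pow(Add(Function('q')(Function('x')(10, 17)), Mul(1, -1824)), -1) = Pow(Add(Mul(-242, Pow(Add(Pow(17, 2), Mul(-8, 10), Mul(-8, 17), Mul(10, 17)), 2)), Mul(1, -1824)), -1) = Pow(Add(Mul(-242, Pow(Add(289, -80, -136, 170), 2)), -1824), -1) = Pow(Add(Mul(-242, Pow(243, 2)), -1824), -1) = Pow(Add(Mul(-242, 59049), -1824), -1) = Pow(Add(-14289858, -1824), -1) = Pow(-14291682, -1) = Rational(-1, 14291682)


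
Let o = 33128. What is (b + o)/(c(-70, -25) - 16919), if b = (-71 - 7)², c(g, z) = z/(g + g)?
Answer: -1097936/473727 ≈ -2.3177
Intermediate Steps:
c(g, z) = z/(2*g) (c(g, z) = z/((2*g)) = z*(1/(2*g)) = z/(2*g))
b = 6084 (b = (-78)² = 6084)
(b + o)/(c(-70, -25) - 16919) = (6084 + 33128)/((½)*(-25)/(-70) - 16919) = 39212/((½)*(-25)*(-1/70) - 16919) = 39212/(5/28 - 16919) = 39212/(-473727/28) = 39212*(-28/473727) = -1097936/473727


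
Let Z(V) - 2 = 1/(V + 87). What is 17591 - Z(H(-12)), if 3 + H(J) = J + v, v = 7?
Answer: 1389530/79 ≈ 17589.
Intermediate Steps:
H(J) = 4 + J (H(J) = -3 + (J + 7) = -3 + (7 + J) = 4 + J)
Z(V) = 2 + 1/(87 + V) (Z(V) = 2 + 1/(V + 87) = 2 + 1/(87 + V))
17591 - Z(H(-12)) = 17591 - (175 + 2*(4 - 12))/(87 + (4 - 12)) = 17591 - (175 + 2*(-8))/(87 - 8) = 17591 - (175 - 16)/79 = 17591 - 159/79 = 1389530/79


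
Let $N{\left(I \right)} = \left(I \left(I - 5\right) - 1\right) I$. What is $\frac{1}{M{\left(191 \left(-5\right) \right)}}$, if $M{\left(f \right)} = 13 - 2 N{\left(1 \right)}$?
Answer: $\frac{1}{23} \approx 0.043478$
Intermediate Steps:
$N{\left(I \right)} = I \left(-1 + I \left(-5 + I\right)\right)$ ($N{\left(I \right)} = \left(I \left(-5 + I\right) - 1\right) I = \left(-1 + I \left(-5 + I\right)\right) I = I \left(-1 + I \left(-5 + I\right)\right)$)
$M{\left(f \right)} = 23$ ($M{\left(f \right)} = 13 - 2 \cdot 1 \left(-1 + 1^{2} - 5\right) = 13 - 2 \cdot 1 \left(-1 + 1 - 5\right) = 13 - 2 \cdot 1 \left(-5\right) = 13 - -10 = 13 + 10 = 23$)
$\frac{1}{M{\left(191 \left(-5\right) \right)}} = \frac{1}{23}$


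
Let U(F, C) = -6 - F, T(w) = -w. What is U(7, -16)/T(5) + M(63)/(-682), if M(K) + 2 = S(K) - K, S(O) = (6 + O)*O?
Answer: -6272/1705 ≈ -3.6786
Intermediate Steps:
S(O) = O*(6 + O)
M(K) = -2 - K + K*(6 + K) (M(K) = -2 + (K*(6 + K) - K) = -2 + (-K + K*(6 + K)) = -2 - K + K*(6 + K))
U(7, -16)/T(5) + M(63)/(-682) = (-6 - 1*7)/((-1*5)) + (-2 - 1*63 + 63*(6 + 63))/(-682) = (-6 - 7)/(-5) + (-2 - 63 + 63*69)*(-1/682) = -13*(-⅕) + (-2 - 63 + 4347)*(-1/682) = 13/5 + 4282*(-1/682) = 13/5 - 2141/341 = -6272/1705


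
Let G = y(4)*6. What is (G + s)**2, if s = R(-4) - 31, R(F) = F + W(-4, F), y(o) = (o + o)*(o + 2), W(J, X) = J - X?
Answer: 64009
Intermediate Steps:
y(o) = 2*o*(2 + o) (y(o) = (2*o)*(2 + o) = 2*o*(2 + o))
R(F) = -4 (R(F) = F + (-4 - F) = -4)
G = 288 (G = (2*4*(2 + 4))*6 = (2*4*6)*6 = 48*6 = 288)
s = -35 (s = -4 - 31 = -35)
(G + s)**2 = (288 - 35)**2 = 253**2 = 64009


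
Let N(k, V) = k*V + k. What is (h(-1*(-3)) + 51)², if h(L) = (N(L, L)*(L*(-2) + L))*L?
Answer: 3249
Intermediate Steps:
N(k, V) = k + V*k (N(k, V) = V*k + k = k + V*k)
h(L) = -L³*(1 + L) (h(L) = ((L*(1 + L))*(L*(-2) + L))*L = ((L*(1 + L))*(-2*L + L))*L = ((L*(1 + L))*(-L))*L = (-L²*(1 + L))*L = -L³*(1 + L))
(h(-1*(-3)) + 51)² = ((-1*(-3))³*(-1 - (-1)*(-3)) + 51)² = (3³*(-1 - 1*3) + 51)² = (27*(-1 - 3) + 51)² = (27*(-4) + 51)² = (-108 + 51)² = (-57)² = 3249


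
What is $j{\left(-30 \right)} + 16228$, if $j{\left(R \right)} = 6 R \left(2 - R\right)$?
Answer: $10468$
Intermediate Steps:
$j{\left(R \right)} = 6 R \left(2 - R\right)$
$j{\left(-30 \right)} + 16228 = 6 \left(-30\right) \left(2 - -30\right) + 16228 = 6 \left(-30\right) \left(2 + 30\right) + 16228 = 6 \left(-30\right) 32 + 16228 = -5760 + 16228 = 10468$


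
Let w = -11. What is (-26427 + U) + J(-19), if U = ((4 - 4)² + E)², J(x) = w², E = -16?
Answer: -26050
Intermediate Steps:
J(x) = 121 (J(x) = (-11)² = 121)
U = 256 (U = ((4 - 4)² - 16)² = (0² - 16)² = (0 - 16)² = (-16)² = 256)
(-26427 + U) + J(-19) = (-26427 + 256) + 121 = -26171 + 121 = -26050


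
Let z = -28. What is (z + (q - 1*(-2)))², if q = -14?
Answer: 1600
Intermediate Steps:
(z + (q - 1*(-2)))² = (-28 + (-14 - 1*(-2)))² = (-28 + (-14 + 2))² = (-28 - 12)² = (-40)² = 1600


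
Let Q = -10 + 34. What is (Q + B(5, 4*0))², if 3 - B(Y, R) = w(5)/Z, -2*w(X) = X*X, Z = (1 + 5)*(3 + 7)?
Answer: 426409/576 ≈ 740.29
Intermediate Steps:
Z = 60 (Z = 6*10 = 60)
Q = 24
w(X) = -X²/2 (w(X) = -X*X/2 = -X²/2)
B(Y, R) = 77/24 (B(Y, R) = 3 - (-½*5²)/60 = 3 - (-½*25)/60 = 3 - (-25)/(2*60) = 3 - 1*(-5/24) = 3 + 5/24 = 77/24)
(Q + B(5, 4*0))² = (24 + 77/24)² = (653/24)² = 426409/576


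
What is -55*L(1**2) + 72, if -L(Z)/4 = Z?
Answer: 292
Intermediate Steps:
L(Z) = -4*Z
-55*L(1**2) + 72 = -(-220)*1**2 + 72 = -(-220) + 72 = -55*(-4) + 72 = 220 + 72 = 292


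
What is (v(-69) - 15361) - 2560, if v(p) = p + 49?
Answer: -17941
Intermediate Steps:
v(p) = 49 + p
(v(-69) - 15361) - 2560 = ((49 - 69) - 15361) - 2560 = (-20 - 15361) - 2560 = -15381 - 2560 = -17941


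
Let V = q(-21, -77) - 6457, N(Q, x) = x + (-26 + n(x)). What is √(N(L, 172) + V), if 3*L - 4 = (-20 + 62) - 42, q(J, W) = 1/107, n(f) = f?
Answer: 2*I*√17571326/107 ≈ 78.352*I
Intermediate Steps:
q(J, W) = 1/107
L = 4/3 (L = 4/3 + ((-20 + 62) - 42)/3 = 4/3 + (42 - 42)/3 = 4/3 + (⅓)*0 = 4/3 + 0 = 4/3 ≈ 1.3333)
N(Q, x) = -26 + 2*x (N(Q, x) = x + (-26 + x) = -26 + 2*x)
V = -690898/107 (V = 1/107 - 6457 = -690898/107 ≈ -6457.0)
√(N(L, 172) + V) = √((-26 + 2*172) - 690898/107) = √((-26 + 344) - 690898/107) = √(318 - 690898/107) = √(-656872/107) = 2*I*√17571326/107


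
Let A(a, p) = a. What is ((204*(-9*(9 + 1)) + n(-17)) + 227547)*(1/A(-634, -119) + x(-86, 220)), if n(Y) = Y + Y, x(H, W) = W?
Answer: 29172451287/634 ≈ 4.6013e+7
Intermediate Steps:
n(Y) = 2*Y
((204*(-9*(9 + 1)) + n(-17)) + 227547)*(1/A(-634, -119) + x(-86, 220)) = ((204*(-9*(9 + 1)) + 2*(-17)) + 227547)*(1/(-634) + 220) = ((204*(-9*10) - 34) + 227547)*(-1/634 + 220) = ((204*(-90) - 34) + 227547)*(139479/634) = ((-18360 - 34) + 227547)*(139479/634) = (-18394 + 227547)*(139479/634) = 209153*(139479/634) = 29172451287/634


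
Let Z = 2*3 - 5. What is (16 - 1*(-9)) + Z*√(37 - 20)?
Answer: 25 + √17 ≈ 29.123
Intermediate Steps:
Z = 1 (Z = 6 - 5 = 1)
(16 - 1*(-9)) + Z*√(37 - 20) = (16 - 1*(-9)) + 1*√(37 - 20) = (16 + 9) + 1*√17 = 25 + √17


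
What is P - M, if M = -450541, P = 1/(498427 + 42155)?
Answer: 243554354863/540582 ≈ 4.5054e+5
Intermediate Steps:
P = 1/540582 ≈ 1.8499e-6
P - M = 1/540582 - 1*(-450541) = 1/540582 + 450541 = 243554354863/540582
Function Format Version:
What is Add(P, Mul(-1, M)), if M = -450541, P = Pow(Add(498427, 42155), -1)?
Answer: Rational(243554354863, 540582) ≈ 4.5054e+5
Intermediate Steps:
P = Rational(1, 540582) (P = Pow(540582, -1) = Rational(1, 540582) ≈ 1.8499e-6)
Add(P, Mul(-1, M)) = Add(Rational(1, 540582), Mul(-1, -450541)) = Add(Rational(1, 540582), 450541) = Rational(243554354863, 540582)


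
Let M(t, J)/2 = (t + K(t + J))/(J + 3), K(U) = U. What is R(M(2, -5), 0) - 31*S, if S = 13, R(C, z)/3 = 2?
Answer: -397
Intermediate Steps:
M(t, J) = 2*(J + 2*t)/(3 + J) (M(t, J) = 2*((t + (t + J))/(J + 3)) = 2*((t + (J + t))/(3 + J)) = 2*((J + 2*t)/(3 + J)) = 2*(J + 2*t)/(3 + J))
R(C, z) = 6 (R(C, z) = 3*2 = 6)
R(M(2, -5), 0) - 31*S = 6 - 31*13 = 6 - 403 = -397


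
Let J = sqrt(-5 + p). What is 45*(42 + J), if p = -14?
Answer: 1890 + 45*I*sqrt(19) ≈ 1890.0 + 196.15*I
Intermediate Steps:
J = I*sqrt(19) (J = sqrt(-5 - 14) = sqrt(-19) = I*sqrt(19) ≈ 4.3589*I)
45*(42 + J) = 45*(42 + I*sqrt(19)) = 1890 + 45*I*sqrt(19)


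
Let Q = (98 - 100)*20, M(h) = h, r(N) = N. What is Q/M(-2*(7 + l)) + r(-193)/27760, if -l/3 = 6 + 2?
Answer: -558481/471920 ≈ -1.1834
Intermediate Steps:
l = -24 (l = -3*(6 + 2) = -3*8 = -24)
Q = -40 (Q = -2*20 = -40)
Q/M(-2*(7 + l)) + r(-193)/27760 = -40*(-1/(2*(7 - 24))) - 193/27760 = -40/((-2*(-17))) - 193*1/27760 = -40/34 - 193/27760 = -40*1/34 - 193/27760 = -20/17 - 193/27760 = -558481/471920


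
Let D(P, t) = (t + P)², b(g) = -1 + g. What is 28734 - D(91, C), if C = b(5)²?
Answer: 17285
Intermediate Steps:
C = 16 (C = (-1 + 5)² = 4² = 16)
D(P, t) = (P + t)²
28734 - D(91, C) = 28734 - (91 + 16)² = 28734 - 1*107² = 28734 - 1*11449 = 28734 - 11449 = 17285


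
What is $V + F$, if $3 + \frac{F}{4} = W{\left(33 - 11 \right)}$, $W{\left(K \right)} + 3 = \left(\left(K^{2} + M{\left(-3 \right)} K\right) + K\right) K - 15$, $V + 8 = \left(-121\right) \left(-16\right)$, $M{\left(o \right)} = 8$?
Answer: $61860$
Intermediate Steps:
$V = 1928$ ($V = -8 - -1936 = -8 + 1936 = 1928$)
$W{\left(K \right)} = -18 + K \left(K^{2} + 9 K\right)$ ($W{\left(K \right)} = -3 + \left(\left(\left(K^{2} + 8 K\right) + K\right) K - 15\right) = -3 + \left(\left(K^{2} + 9 K\right) K - 15\right) = -3 + \left(K \left(K^{2} + 9 K\right) - 15\right) = -3 + \left(-15 + K \left(K^{2} + 9 K\right)\right) = -18 + K \left(K^{2} + 9 K\right)$)
$F = 59932$ ($F = -12 + 4 \left(-18 + \left(33 - 11\right)^{3} + 9 \left(33 - 11\right)^{2}\right) = -12 + 4 \left(-18 + 22^{3} + 9 \cdot 22^{2}\right) = -12 + 4 \left(-18 + 10648 + 9 \cdot 484\right) = -12 + 4 \left(-18 + 10648 + 4356\right) = -12 + 4 \cdot 14986 = -12 + 59944 = 59932$)
$V + F = 1928 + 59932 = 61860$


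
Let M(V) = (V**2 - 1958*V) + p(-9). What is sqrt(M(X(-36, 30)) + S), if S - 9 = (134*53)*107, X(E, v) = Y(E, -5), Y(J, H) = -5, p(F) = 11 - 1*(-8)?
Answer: sqrt(769757) ≈ 877.36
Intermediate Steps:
p(F) = 19 (p(F) = 11 + 8 = 19)
X(E, v) = -5
M(V) = 19 + V**2 - 1958*V (M(V) = (V**2 - 1958*V) + 19 = 19 + V**2 - 1958*V)
S = 759923 (S = 9 + (134*53)*107 = 9 + 7102*107 = 9 + 759914 = 759923)
sqrt(M(X(-36, 30)) + S) = sqrt((19 + (-5)**2 - 1958*(-5)) + 759923) = sqrt((19 + 25 + 9790) + 759923) = sqrt(9834 + 759923) = sqrt(769757)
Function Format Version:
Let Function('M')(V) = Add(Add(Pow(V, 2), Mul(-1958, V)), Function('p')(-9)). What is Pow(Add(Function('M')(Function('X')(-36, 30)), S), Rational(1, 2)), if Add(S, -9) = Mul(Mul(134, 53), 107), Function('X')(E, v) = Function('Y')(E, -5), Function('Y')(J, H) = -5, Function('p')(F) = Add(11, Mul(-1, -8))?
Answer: Pow(769757, Rational(1, 2)) ≈ 877.36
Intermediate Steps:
Function('p')(F) = 19 (Function('p')(F) = Add(11, 8) = 19)
Function('X')(E, v) = -5
Function('M')(V) = Add(19, Pow(V, 2), Mul(-1958, V)) (Function('M')(V) = Add(Add(Pow(V, 2), Mul(-1958, V)), 19) = Add(19, Pow(V, 2), Mul(-1958, V)))
S = 759923 (S = Add(9, Mul(Mul(134, 53), 107)) = Add(9, Mul(7102, 107)) = Add(9, 759914) = 759923)
Pow(Add(Function('M')(Function('X')(-36, 30)), S), Rational(1, 2)) = Pow(Add(Add(19, Pow(-5, 2), Mul(-1958, -5)), 759923), Rational(1, 2)) = Pow(Add(Add(19, 25, 9790), 759923), Rational(1, 2)) = Pow(Add(9834, 759923), Rational(1, 2)) = Pow(769757, Rational(1, 2))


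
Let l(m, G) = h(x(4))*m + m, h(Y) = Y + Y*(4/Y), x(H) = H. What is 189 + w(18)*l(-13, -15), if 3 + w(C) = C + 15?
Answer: -3321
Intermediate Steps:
w(C) = 12 + C (w(C) = -3 + (C + 15) = -3 + (15 + C) = 12 + C)
h(Y) = 4 + Y (h(Y) = Y + 4 = 4 + Y)
l(m, G) = 9*m (l(m, G) = (4 + 4)*m + m = 8*m + m = 9*m)
189 + w(18)*l(-13, -15) = 189 + (12 + 18)*(9*(-13)) = 189 + 30*(-117) = 189 - 3510 = -3321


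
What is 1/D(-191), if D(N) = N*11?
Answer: -1/2101 ≈ -0.00047596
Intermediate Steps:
D(N) = 11*N
1/D(-191) = 1/(11*(-191)) = 1/(-2101) = -1/2101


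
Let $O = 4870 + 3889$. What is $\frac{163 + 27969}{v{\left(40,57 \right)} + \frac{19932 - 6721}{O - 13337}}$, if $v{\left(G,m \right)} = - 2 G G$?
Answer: $- \frac{128788296}{14662811} \approx -8.7833$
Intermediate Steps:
$O = 8759$
$v{\left(G,m \right)} = - 2 G^{2}$
$\frac{163 + 27969}{v{\left(40,57 \right)} + \frac{19932 - 6721}{O - 13337}} = \frac{163 + 27969}{- 2 \cdot 40^{2} + \frac{19932 - 6721}{8759 - 13337}} = \frac{28132}{\left(-2\right) 1600 + \frac{13211}{-4578}} = \frac{28132}{-3200 + 13211 \left(- \frac{1}{4578}\right)} = \frac{28132}{-3200 - \frac{13211}{4578}} = \frac{28132}{- \frac{14662811}{4578}} = 28132 \left(- \frac{4578}{14662811}\right) = - \frac{128788296}{14662811}$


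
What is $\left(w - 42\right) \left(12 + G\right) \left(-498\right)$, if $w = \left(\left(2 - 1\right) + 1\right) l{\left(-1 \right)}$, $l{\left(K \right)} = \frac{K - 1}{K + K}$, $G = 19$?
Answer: $617520$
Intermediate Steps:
$l{\left(K \right)} = \frac{-1 + K}{2 K}$
$w = 2$ ($w = \left(\left(2 - 1\right) + 1\right) \frac{-1 - 1}{2 \left(-1\right)} = \left(\left(2 - 1\right) + 1\right) \frac{1}{2} \left(-1\right) \left(-2\right) = \left(1 + 1\right) 1 = 2 \cdot 1 = 2$)
$\left(w - 42\right) \left(12 + G\right) \left(-498\right) = \left(2 - 42\right) \left(12 + 19\right) \left(-498\right) = \left(-40\right) 31 \left(-498\right) = \left(-1240\right) \left(-498\right) = 617520$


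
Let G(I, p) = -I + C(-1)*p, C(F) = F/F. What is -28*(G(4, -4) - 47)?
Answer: 1540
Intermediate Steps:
C(F) = 1
G(I, p) = p - I (G(I, p) = -I + 1*p = -I + p = p - I)
-28*(G(4, -4) - 47) = -28*((-4 - 1*4) - 47) = -28*((-4 - 4) - 47) = -28*(-8 - 47) = -28*(-55) = 1540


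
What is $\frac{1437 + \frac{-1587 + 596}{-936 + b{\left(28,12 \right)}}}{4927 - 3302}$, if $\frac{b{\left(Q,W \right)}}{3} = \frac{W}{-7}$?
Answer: $\frac{728761}{823500} \approx 0.88496$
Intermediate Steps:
$b{\left(Q,W \right)} = - \frac{3 W}{7}$ ($b{\left(Q,W \right)} = 3 \frac{W}{-7} = 3 W \left(- \frac{1}{7}\right) = 3 \left(- \frac{W}{7}\right) = - \frac{3 W}{7}$)
$\frac{1437 + \frac{-1587 + 596}{-936 + b{\left(28,12 \right)}}}{4927 - 3302} = \frac{1437 + \frac{-1587 + 596}{-936 - \frac{36}{7}}}{4927 - 3302} = \frac{1437 - \frac{991}{-936 - \frac{36}{7}}}{1625} = \left(1437 - \frac{991}{- \frac{6588}{7}}\right) \frac{1}{1625} = \left(1437 - - \frac{6937}{6588}\right) \frac{1}{1625} = \left(1437 + \frac{6937}{6588}\right) \frac{1}{1625} = \frac{9473893}{6588} \cdot \frac{1}{1625} = \frac{728761}{823500}$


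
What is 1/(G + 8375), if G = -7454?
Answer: 1/921 ≈ 0.0010858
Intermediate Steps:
1/(G + 8375) = 1/(-7454 + 8375) = 1/921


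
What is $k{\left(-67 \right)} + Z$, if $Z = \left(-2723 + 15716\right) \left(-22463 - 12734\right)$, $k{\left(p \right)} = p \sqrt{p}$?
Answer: $-457314621 - 67 i \sqrt{67} \approx -4.5731 \cdot 10^{8} - 548.42 i$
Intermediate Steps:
$k{\left(p \right)} = p^{\frac{3}{2}}$
$Z = -457314621$ ($Z = 12993 \left(-35197\right) = -457314621$)
$k{\left(-67 \right)} + Z = \left(-67\right)^{\frac{3}{2}} - 457314621 = - 67 i \sqrt{67} - 457314621 = -457314621 - 67 i \sqrt{67}$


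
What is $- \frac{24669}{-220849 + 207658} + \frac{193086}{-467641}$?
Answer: $\frac{2996412801}{2056217477} \approx 1.4572$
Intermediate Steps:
$- \frac{24669}{-220849 + 207658} + \frac{193086}{-467641} = - \frac{24669}{-13191} + 193086 \left(- \frac{1}{467641}\right) = \left(-24669\right) \left(- \frac{1}{13191}\right) - \frac{193086}{467641} = \frac{8223}{4397} - \frac{193086}{467641} = \frac{2996412801}{2056217477}$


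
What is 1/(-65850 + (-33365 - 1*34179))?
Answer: -1/133394 ≈ -7.4966e-6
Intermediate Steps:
1/(-65850 + (-33365 - 1*34179)) = 1/(-65850 + (-33365 - 34179)) = 1/(-65850 - 67544) = 1/(-133394) = -1/133394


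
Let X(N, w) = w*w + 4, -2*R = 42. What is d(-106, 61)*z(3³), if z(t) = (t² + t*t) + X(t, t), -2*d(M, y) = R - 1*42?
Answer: 138033/2 ≈ 69017.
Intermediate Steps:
R = -21 (R = -½*42 = -21)
X(N, w) = 4 + w² (X(N, w) = w² + 4 = 4 + w²)
d(M, y) = 63/2 (d(M, y) = -(-21 - 1*42)/2 = -(-21 - 42)/2 = -½*(-63) = 63/2)
z(t) = 4 + 3*t² (z(t) = (t² + t*t) + (4 + t²) = (t² + t²) + (4 + t²) = 2*t² + (4 + t²) = 4 + 3*t²)
d(-106, 61)*z(3³) = 63*(4 + 3*(3³)²)/2 = 63*(4 + 3*27²)/2 = 63*(4 + 3*729)/2 = 63*(4 + 2187)/2 = (63/2)*2191 = 138033/2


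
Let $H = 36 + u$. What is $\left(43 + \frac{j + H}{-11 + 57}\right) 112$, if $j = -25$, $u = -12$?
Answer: $\frac{110712}{23} \approx 4813.6$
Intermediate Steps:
$H = 24$ ($H = 36 - 12 = 24$)
$\left(43 + \frac{j + H}{-11 + 57}\right) 112 = \left(43 + \frac{-25 + 24}{-11 + 57}\right) 112 = \left(43 - \frac{1}{46}\right) 112 = \frac{1977}{46} \cdot 112 = \frac{110712}{23}$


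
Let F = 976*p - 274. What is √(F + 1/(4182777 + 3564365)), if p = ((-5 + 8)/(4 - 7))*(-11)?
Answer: √627910504325078910/7747142 ≈ 102.28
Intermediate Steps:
p = 11 (p = (3/(-3))*(-11) = (3*(-⅓))*(-11) = -1*(-11) = 11)
F = 10462 (F = 976*11 - 274 = 10736 - 274 = 10462)
√(F + 1/(4182777 + 3564365)) = √(10462 + 1/(4182777 + 3564365)) = √(10462 + 1/7747142) = √(81050599605/7747142) = √627910504325078910/7747142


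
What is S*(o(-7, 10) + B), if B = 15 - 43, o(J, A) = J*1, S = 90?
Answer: -3150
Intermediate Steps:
o(J, A) = J
B = -28
S*(o(-7, 10) + B) = 90*(-7 - 28) = 90*(-35) = -3150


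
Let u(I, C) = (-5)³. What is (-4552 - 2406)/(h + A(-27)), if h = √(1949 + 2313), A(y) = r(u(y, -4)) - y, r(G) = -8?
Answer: 132202/3901 - 6958*√4262/3901 ≈ -82.554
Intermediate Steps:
u(I, C) = -125
A(y) = -8 - y
h = √4262 ≈ 65.284
(-4552 - 2406)/(h + A(-27)) = (-4552 - 2406)/(√4262 + (-8 - 1*(-27))) = -6958/(√4262 + (-8 + 27)) = -6958/(√4262 + 19) = -6958/(19 + √4262)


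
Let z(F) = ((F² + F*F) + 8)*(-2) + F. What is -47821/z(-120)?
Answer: 47821/57736 ≈ 0.82827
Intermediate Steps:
z(F) = -16 + F - 4*F² (z(F) = ((F² + F²) + 8)*(-2) + F = (2*F² + 8)*(-2) + F = (8 + 2*F²)*(-2) + F = (-16 - 4*F²) + F = -16 + F - 4*F²)
-47821/z(-120) = -47821/(-16 - 120 - 4*(-120)²) = -47821/(-16 - 120 - 4*14400) = -47821/(-16 - 120 - 57600) = -47821/(-57736) = -47821*(-1/57736) = 47821/57736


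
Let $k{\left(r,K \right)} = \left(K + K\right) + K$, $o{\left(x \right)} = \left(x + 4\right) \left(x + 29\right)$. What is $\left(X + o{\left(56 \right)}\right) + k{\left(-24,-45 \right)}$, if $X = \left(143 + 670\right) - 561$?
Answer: $5217$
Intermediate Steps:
$X = 252$ ($X = 813 - 561 = 252$)
$o{\left(x \right)} = \left(4 + x\right) \left(29 + x\right)$
$k{\left(r,K \right)} = 3 K$ ($k{\left(r,K \right)} = 2 K + K = 3 K$)
$\left(X + o{\left(56 \right)}\right) + k{\left(-24,-45 \right)} = \left(252 + \left(116 + 56^{2} + 33 \cdot 56\right)\right) + 3 \left(-45\right) = \left(252 + \left(116 + 3136 + 1848\right)\right) - 135 = \left(252 + 5100\right) - 135 = 5352 - 135 = 5217$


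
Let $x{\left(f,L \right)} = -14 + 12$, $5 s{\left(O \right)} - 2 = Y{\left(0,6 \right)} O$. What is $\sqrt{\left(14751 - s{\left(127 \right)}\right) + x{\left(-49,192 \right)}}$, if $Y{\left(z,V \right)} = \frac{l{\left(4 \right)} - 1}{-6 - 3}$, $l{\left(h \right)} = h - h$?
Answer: $\frac{2 \sqrt{33178}}{3} \approx 121.43$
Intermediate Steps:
$l{\left(h \right)} = 0$
$Y{\left(z,V \right)} = \frac{1}{9}$ ($Y{\left(z,V \right)} = \frac{0 - 1}{-6 - 3} = - \frac{1}{-9} = \left(-1\right) \left(- \frac{1}{9}\right) = \frac{1}{9}$)
$s{\left(O \right)} = \frac{2}{5} + \frac{O}{45}$ ($s{\left(O \right)} = \frac{2}{5} + \frac{\frac{1}{9} O}{5} = \frac{2}{5} + \frac{O}{45}$)
$x{\left(f,L \right)} = -2$
$\sqrt{\left(14751 - s{\left(127 \right)}\right) + x{\left(-49,192 \right)}} = \sqrt{\left(14751 - \left(\frac{2}{5} + \frac{1}{45} \cdot 127\right)\right) - 2} = \sqrt{\left(14751 - \left(\frac{2}{5} + \frac{127}{45}\right)\right) - 2} = \sqrt{\left(14751 - \frac{29}{9}\right) - 2} = \sqrt{\frac{132730}{9} - 2} = \sqrt{\frac{132712}{9}} = \frac{2 \sqrt{33178}}{3}$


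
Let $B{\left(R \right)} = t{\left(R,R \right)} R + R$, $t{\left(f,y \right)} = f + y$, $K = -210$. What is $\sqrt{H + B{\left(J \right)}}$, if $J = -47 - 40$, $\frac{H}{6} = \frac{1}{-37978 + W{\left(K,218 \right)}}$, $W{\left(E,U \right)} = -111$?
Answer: $\frac{\sqrt{21835567954437}}{38089} \approx 122.68$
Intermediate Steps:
$H = - \frac{6}{38089}$ ($H = \frac{6}{-37978 - 111} = \frac{6}{-38089} = 6 \left(- \frac{1}{38089}\right) = - \frac{6}{38089} \approx -0.00015753$)
$J = -87$
$B{\left(R \right)} = R + 2 R^{2}$ ($B{\left(R \right)} = \left(R + R\right) R + R = 2 R R + R = 2 R^{2} + R = R + 2 R^{2}$)
$\sqrt{H + B{\left(J \right)}} = \sqrt{- \frac{6}{38089} - 87 \left(1 + 2 \left(-87\right)\right)} = \sqrt{- \frac{6}{38089} - 87 \left(1 - 174\right)} = \sqrt{- \frac{6}{38089} - -15051} = \sqrt{- \frac{6}{38089} + 15051} = \sqrt{\frac{573277533}{38089}} = \frac{\sqrt{21835567954437}}{38089}$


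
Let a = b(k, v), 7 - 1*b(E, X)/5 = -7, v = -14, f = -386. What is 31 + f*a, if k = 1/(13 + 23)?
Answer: -26989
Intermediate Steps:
k = 1/36 ≈ 0.027778
b(E, X) = 70 (b(E, X) = 35 - 5*(-7) = 35 + 35 = 70)
a = 70
31 + f*a = 31 - 386*70 = 31 - 27020 = -26989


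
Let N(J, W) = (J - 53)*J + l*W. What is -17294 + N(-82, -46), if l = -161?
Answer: 1182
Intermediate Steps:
N(J, W) = -161*W + J*(-53 + J) (N(J, W) = (J - 53)*J - 161*W = (-53 + J)*J - 161*W = J*(-53 + J) - 161*W = -161*W + J*(-53 + J))
-17294 + N(-82, -46) = -17294 + ((-82)² - 161*(-46) - 53*(-82)) = -17294 + (6724 + 7406 + 4346) = -17294 + 18476 = 1182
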